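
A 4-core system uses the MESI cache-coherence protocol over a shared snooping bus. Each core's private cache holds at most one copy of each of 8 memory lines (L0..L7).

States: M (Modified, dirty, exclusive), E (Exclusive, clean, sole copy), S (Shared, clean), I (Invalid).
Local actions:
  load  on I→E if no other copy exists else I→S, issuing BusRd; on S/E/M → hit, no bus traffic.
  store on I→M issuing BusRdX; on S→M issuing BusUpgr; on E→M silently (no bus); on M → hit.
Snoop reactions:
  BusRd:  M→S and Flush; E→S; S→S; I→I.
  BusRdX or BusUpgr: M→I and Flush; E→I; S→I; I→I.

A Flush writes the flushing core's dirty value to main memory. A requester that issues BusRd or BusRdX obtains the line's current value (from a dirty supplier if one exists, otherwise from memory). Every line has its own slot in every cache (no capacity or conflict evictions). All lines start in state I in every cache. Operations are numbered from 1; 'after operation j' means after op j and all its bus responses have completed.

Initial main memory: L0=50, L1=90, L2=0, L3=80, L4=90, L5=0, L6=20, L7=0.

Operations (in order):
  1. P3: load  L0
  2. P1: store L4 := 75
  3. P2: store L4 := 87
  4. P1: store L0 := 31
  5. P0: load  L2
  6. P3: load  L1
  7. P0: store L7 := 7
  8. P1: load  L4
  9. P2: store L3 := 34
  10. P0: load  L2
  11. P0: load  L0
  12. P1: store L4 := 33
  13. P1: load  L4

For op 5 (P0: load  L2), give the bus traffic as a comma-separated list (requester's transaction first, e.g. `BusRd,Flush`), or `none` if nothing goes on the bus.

bus = BusRd

  op1 P3: load  L0 → I/I/I/E on L0; bus BusRd; mem=50
  op2 P1: store L4 := 75 → I/M/I/I on L4; bus BusRdX; mem=90
  op3 P2: store L4 := 87 → I/I/M/I on L4; bus BusRdX Flush; mem=75
  op4 P1: store L0 := 31 → I/M/I/I on L0; bus BusRdX; mem=50
  op5 P0: load  L2 → E/I/I/I on L2; bus BusRd; mem=0
  op6 P3: load  L1 → I/I/I/E on L1; bus BusRd; mem=90
  op7 P0: store L7 := 7 → M/I/I/I on L7; bus BusRdX; mem=0
  op8 P1: load  L4 → I/S/S/I on L4; bus BusRd Flush; mem=87
  op9 P2: store L3 := 34 → I/I/M/I on L3; bus BusRdX; mem=80
  op10 P0: load  L2 → E/I/I/I on L2; bus (none); mem=0
  op11 P0: load  L0 → S/S/I/I on L0; bus BusRd Flush; mem=31
  op12 P1: store L4 := 33 → I/M/I/I on L4; bus BusUpgr; mem=87
  op13 P1: load  L4 → I/M/I/I on L4; bus (none); mem=87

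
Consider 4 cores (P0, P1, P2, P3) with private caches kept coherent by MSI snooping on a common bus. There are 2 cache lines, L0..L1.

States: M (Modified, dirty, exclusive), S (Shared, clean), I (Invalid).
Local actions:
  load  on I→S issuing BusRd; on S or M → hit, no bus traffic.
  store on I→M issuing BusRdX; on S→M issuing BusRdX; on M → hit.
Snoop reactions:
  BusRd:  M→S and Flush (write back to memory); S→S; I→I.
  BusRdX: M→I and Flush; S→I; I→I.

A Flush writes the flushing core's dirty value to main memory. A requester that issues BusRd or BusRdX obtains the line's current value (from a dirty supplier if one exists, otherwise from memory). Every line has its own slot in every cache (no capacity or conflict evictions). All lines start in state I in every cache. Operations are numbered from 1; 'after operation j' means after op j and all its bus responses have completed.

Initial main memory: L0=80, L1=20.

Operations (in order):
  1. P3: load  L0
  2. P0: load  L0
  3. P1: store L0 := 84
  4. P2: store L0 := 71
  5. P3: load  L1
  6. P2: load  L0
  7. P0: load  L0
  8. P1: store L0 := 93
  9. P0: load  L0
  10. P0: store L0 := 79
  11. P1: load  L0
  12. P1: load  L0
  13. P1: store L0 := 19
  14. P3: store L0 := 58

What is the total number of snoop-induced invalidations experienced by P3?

[1] P3: load  L0 | P0:I, P1:I, P2:I, P3:S(80) | bus: BusRd
[2] P0: load  L0 | P0:S(80), P1:I, P2:I, P3:S(80) | bus: BusRd
[3] P1: store L0 := 84 | P0:I, P1:M(84), P2:I, P3:I | bus: BusRdX
[4] P2: store L0 := 71 | P0:I, P1:I, P2:M(71), P3:I | bus: BusRdX,Flush
[5] P3: load  L1 | P0:I, P1:I, P2:I, P3:S(20) | bus: BusRd
[6] P2: load  L0 | P0:I, P1:I, P2:M(71), P3:I | bus: none
[7] P0: load  L0 | P0:S(71), P1:I, P2:S(71), P3:I | bus: BusRd,Flush
[8] P1: store L0 := 93 | P0:I, P1:M(93), P2:I, P3:I | bus: BusRdX
[9] P0: load  L0 | P0:S(93), P1:S(93), P2:I, P3:I | bus: BusRd,Flush
[10] P0: store L0 := 79 | P0:M(79), P1:I, P2:I, P3:I | bus: BusRdX
[11] P1: load  L0 | P0:S(79), P1:S(79), P2:I, P3:I | bus: BusRd,Flush
[12] P1: load  L0 | P0:S(79), P1:S(79), P2:I, P3:I | bus: none
[13] P1: store L0 := 19 | P0:I, P1:M(19), P2:I, P3:I | bus: BusRdX
[14] P3: store L0 := 58 | P0:I, P1:I, P2:I, P3:M(58) | bus: BusRdX,Flush

invalidations = 1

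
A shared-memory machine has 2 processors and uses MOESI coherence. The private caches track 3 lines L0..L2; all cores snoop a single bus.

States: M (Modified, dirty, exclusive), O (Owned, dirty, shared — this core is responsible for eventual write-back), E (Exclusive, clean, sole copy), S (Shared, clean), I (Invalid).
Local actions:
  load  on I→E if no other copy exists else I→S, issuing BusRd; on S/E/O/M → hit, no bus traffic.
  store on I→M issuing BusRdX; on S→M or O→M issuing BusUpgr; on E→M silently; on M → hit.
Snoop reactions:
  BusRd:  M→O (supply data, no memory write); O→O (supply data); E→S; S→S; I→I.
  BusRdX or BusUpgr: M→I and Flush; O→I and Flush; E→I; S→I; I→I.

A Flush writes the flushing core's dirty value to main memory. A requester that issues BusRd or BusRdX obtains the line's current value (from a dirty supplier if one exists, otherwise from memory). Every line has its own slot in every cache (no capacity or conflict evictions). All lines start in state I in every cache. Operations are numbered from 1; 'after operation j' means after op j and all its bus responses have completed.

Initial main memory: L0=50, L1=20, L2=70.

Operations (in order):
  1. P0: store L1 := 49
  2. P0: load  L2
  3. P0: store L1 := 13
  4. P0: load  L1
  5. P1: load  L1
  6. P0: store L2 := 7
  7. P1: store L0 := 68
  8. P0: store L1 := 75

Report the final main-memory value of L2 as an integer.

[1] P0: store L1 := 49 | P0:M(49), P1:I | bus: BusRdX
[2] P0: load  L2 | P0:E(70), P1:I | bus: BusRd
[3] P0: store L1 := 13 | P0:M(13), P1:I | bus: none
[4] P0: load  L1 | P0:M(13), P1:I | bus: none
[5] P1: load  L1 | P0:O(13), P1:S(13) | bus: BusRd
[6] P0: store L2 := 7 | P0:M(7), P1:I | bus: none
[7] P1: store L0 := 68 | P0:I, P1:M(68) | bus: BusRdX
[8] P0: store L1 := 75 | P0:M(75), P1:I | bus: BusUpgr

memory[L2] = 70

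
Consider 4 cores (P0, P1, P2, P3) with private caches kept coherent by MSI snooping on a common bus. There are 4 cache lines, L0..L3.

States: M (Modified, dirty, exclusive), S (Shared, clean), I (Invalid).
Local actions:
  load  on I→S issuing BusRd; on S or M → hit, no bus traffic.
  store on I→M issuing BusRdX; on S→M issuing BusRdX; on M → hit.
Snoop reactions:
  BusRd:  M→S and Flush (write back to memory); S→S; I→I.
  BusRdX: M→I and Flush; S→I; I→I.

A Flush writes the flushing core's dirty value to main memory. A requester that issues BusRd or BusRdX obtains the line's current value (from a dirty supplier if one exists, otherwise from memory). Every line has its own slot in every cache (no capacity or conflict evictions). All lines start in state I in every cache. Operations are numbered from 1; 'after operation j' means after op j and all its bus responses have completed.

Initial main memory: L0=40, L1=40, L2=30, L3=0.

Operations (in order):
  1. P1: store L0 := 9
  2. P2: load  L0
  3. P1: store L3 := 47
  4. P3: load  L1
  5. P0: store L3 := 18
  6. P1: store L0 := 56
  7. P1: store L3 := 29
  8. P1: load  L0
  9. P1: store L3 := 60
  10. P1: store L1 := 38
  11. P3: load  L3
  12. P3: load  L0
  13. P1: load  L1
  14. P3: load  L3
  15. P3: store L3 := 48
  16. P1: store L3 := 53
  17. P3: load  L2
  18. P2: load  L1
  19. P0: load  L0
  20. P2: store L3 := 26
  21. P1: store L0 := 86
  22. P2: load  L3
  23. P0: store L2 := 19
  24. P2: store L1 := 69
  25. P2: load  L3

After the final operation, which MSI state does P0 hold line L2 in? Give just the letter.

  op1 P1: store L0 := 9 → I/M/I/I on L0; bus BusRdX; mem=40
  op2 P2: load  L0 → I/S/S/I on L0; bus BusRd Flush; mem=9
  op3 P1: store L3 := 47 → I/M/I/I on L3; bus BusRdX; mem=0
  op4 P3: load  L1 → I/I/I/S on L1; bus BusRd; mem=40
  op5 P0: store L3 := 18 → M/I/I/I on L3; bus BusRdX Flush; mem=47
  op6 P1: store L0 := 56 → I/M/I/I on L0; bus BusRdX; mem=9
  op7 P1: store L3 := 29 → I/M/I/I on L3; bus BusRdX Flush; mem=18
  op8 P1: load  L0 → I/M/I/I on L0; bus (none); mem=9
  op9 P1: store L3 := 60 → I/M/I/I on L3; bus (none); mem=18
  op10 P1: store L1 := 38 → I/M/I/I on L1; bus BusRdX; mem=40
  op11 P3: load  L3 → I/S/I/S on L3; bus BusRd Flush; mem=60
  op12 P3: load  L0 → I/S/I/S on L0; bus BusRd Flush; mem=56
  op13 P1: load  L1 → I/M/I/I on L1; bus (none); mem=40
  op14 P3: load  L3 → I/S/I/S on L3; bus (none); mem=60
  op15 P3: store L3 := 48 → I/I/I/M on L3; bus BusRdX; mem=60
  op16 P1: store L3 := 53 → I/M/I/I on L3; bus BusRdX Flush; mem=48
  op17 P3: load  L2 → I/I/I/S on L2; bus BusRd; mem=30
  op18 P2: load  L1 → I/S/S/I on L1; bus BusRd Flush; mem=38
  op19 P0: load  L0 → S/S/I/S on L0; bus BusRd; mem=56
  op20 P2: store L3 := 26 → I/I/M/I on L3; bus BusRdX Flush; mem=53
  op21 P1: store L0 := 86 → I/M/I/I on L0; bus BusRdX; mem=56
  op22 P2: load  L3 → I/I/M/I on L3; bus (none); mem=53
  op23 P0: store L2 := 19 → M/I/I/I on L2; bus BusRdX; mem=30
  op24 P2: store L1 := 69 → I/I/M/I on L1; bus BusRdX; mem=38
  op25 P2: load  L3 → I/I/M/I on L3; bus (none); mem=53

state = M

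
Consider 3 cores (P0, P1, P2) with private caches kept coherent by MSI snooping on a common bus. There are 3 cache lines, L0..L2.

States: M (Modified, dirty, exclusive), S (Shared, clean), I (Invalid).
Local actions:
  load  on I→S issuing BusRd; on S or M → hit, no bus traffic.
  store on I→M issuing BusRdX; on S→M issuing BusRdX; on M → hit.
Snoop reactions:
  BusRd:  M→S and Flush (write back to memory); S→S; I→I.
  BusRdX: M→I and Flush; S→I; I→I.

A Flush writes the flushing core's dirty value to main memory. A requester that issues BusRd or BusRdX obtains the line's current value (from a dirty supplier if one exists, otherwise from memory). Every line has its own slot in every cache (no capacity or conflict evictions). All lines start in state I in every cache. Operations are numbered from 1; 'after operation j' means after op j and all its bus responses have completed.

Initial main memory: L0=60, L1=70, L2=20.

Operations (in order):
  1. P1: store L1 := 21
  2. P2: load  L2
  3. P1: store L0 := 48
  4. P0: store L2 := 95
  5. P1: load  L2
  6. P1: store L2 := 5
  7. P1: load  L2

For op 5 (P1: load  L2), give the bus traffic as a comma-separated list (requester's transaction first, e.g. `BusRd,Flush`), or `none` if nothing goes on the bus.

  op1 P1: store L1 := 21 → I/M/I on L1; bus BusRdX; mem=70
  op2 P2: load  L2 → I/I/S on L2; bus BusRd; mem=20
  op3 P1: store L0 := 48 → I/M/I on L0; bus BusRdX; mem=60
  op4 P0: store L2 := 95 → M/I/I on L2; bus BusRdX; mem=20
  op5 P1: load  L2 → S/S/I on L2; bus BusRd Flush; mem=95
  op6 P1: store L2 := 5 → I/M/I on L2; bus BusRdX; mem=95
  op7 P1: load  L2 → I/M/I on L2; bus (none); mem=95

bus = BusRd,Flush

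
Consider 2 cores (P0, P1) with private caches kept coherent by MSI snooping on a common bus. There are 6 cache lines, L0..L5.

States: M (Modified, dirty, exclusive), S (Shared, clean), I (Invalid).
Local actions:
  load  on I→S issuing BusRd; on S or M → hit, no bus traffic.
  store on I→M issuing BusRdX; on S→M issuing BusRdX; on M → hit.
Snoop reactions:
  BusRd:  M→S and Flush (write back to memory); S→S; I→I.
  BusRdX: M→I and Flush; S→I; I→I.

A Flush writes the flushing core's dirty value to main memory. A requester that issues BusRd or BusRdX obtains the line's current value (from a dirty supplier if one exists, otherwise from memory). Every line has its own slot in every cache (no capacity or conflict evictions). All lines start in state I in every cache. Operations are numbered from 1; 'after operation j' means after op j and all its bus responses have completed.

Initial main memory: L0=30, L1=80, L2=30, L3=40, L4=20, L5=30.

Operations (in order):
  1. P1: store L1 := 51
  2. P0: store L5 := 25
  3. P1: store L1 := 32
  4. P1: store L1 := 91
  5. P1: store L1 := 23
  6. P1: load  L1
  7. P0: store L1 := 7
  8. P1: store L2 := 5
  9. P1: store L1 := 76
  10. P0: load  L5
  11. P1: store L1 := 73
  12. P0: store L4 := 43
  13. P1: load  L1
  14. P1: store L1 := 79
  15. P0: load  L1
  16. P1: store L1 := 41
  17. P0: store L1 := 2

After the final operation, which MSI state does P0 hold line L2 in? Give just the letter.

  op1 P1: store L1 := 51 → I/M on L1; bus BusRdX; mem=80
  op2 P0: store L5 := 25 → M/I on L5; bus BusRdX; mem=30
  op3 P1: store L1 := 32 → I/M on L1; bus (none); mem=80
  op4 P1: store L1 := 91 → I/M on L1; bus (none); mem=80
  op5 P1: store L1 := 23 → I/M on L1; bus (none); mem=80
  op6 P1: load  L1 → I/M on L1; bus (none); mem=80
  op7 P0: store L1 := 7 → M/I on L1; bus BusRdX Flush; mem=23
  op8 P1: store L2 := 5 → I/M on L2; bus BusRdX; mem=30
  op9 P1: store L1 := 76 → I/M on L1; bus BusRdX Flush; mem=7
  op10 P0: load  L5 → M/I on L5; bus (none); mem=30
  op11 P1: store L1 := 73 → I/M on L1; bus (none); mem=7
  op12 P0: store L4 := 43 → M/I on L4; bus BusRdX; mem=20
  op13 P1: load  L1 → I/M on L1; bus (none); mem=7
  op14 P1: store L1 := 79 → I/M on L1; bus (none); mem=7
  op15 P0: load  L1 → S/S on L1; bus BusRd Flush; mem=79
  op16 P1: store L1 := 41 → I/M on L1; bus BusRdX; mem=79
  op17 P0: store L1 := 2 → M/I on L1; bus BusRdX Flush; mem=41

state = I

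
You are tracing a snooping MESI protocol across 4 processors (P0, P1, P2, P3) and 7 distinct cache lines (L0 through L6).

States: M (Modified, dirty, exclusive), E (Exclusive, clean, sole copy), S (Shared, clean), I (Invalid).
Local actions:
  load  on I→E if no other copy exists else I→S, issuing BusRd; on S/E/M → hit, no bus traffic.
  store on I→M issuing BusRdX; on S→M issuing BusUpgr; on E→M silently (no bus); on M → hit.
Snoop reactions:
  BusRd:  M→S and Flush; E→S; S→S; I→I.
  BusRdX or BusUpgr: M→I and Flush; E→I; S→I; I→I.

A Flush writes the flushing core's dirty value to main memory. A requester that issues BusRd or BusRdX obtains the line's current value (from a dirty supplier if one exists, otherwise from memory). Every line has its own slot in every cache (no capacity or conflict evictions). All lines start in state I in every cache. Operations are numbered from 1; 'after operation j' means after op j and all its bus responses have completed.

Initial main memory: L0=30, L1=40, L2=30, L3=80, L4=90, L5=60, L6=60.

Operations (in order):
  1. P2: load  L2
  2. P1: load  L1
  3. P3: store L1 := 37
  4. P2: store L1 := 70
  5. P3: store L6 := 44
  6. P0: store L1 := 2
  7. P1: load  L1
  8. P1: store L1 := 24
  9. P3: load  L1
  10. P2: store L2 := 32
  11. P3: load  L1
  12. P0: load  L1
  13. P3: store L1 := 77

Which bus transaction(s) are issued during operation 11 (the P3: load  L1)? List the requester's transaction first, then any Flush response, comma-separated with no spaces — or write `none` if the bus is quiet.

1. P2: load  L2  bus=[BusRd]  L2: P0=I P1=I P2=E P3=I  mem[L2]=30
2. P1: load  L1  bus=[BusRd]  L1: P0=I P1=E P2=I P3=I  mem[L1]=40
3. P3: store L1 := 37  bus=[BusRdX]  L1: P0=I P1=I P2=I P3=M  mem[L1]=40
4. P2: store L1 := 70  bus=[BusRdX,Flush]  L1: P0=I P1=I P2=M P3=I  mem[L1]=37
5. P3: store L6 := 44  bus=[BusRdX]  L6: P0=I P1=I P2=I P3=M  mem[L6]=60
6. P0: store L1 := 2  bus=[BusRdX,Flush]  L1: P0=M P1=I P2=I P3=I  mem[L1]=70
7. P1: load  L1  bus=[BusRd,Flush]  L1: P0=S P1=S P2=I P3=I  mem[L1]=2
8. P1: store L1 := 24  bus=[BusUpgr]  L1: P0=I P1=M P2=I P3=I  mem[L1]=2
9. P3: load  L1  bus=[BusRd,Flush]  L1: P0=I P1=S P2=I P3=S  mem[L1]=24
10. P2: store L2 := 32  bus=[-]  L2: P0=I P1=I P2=M P3=I  mem[L2]=30
11. P3: load  L1  bus=[-]  L1: P0=I P1=S P2=I P3=S  mem[L1]=24
12. P0: load  L1  bus=[BusRd]  L1: P0=S P1=S P2=I P3=S  mem[L1]=24
13. P3: store L1 := 77  bus=[BusUpgr]  L1: P0=I P1=I P2=I P3=M  mem[L1]=24

bus = none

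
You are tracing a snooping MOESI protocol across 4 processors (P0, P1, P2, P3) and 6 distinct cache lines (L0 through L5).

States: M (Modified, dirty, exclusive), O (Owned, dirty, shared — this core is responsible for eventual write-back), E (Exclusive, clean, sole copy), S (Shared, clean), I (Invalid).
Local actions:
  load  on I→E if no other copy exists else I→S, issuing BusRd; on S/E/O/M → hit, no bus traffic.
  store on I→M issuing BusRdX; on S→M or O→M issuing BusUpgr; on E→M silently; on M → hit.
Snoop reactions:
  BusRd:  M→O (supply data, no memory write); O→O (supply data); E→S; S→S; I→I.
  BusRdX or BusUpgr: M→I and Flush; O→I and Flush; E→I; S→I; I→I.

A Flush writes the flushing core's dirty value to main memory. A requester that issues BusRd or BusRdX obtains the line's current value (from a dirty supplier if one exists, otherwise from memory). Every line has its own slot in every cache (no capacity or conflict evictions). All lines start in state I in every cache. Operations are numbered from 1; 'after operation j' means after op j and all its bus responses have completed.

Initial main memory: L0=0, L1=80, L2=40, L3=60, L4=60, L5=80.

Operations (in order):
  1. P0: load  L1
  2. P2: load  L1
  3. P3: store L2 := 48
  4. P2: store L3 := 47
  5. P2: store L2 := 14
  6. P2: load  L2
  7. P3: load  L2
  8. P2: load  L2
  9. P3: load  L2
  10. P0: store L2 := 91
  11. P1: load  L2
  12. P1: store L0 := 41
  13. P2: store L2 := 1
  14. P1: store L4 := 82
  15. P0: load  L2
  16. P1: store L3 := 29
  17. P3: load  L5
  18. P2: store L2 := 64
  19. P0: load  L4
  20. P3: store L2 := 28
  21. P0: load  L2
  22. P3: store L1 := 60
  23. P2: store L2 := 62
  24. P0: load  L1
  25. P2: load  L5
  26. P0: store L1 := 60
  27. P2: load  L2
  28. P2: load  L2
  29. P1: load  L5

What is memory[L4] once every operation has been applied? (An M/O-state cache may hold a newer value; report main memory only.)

  op1 P0: load  L1 → E/I/I/I on L1; bus BusRd; mem=80
  op2 P2: load  L1 → S/I/S/I on L1; bus BusRd; mem=80
  op3 P3: store L2 := 48 → I/I/I/M on L2; bus BusRdX; mem=40
  op4 P2: store L3 := 47 → I/I/M/I on L3; bus BusRdX; mem=60
  op5 P2: store L2 := 14 → I/I/M/I on L2; bus BusRdX Flush; mem=48
  op6 P2: load  L2 → I/I/M/I on L2; bus (none); mem=48
  op7 P3: load  L2 → I/I/O/S on L2; bus BusRd; mem=48
  op8 P2: load  L2 → I/I/O/S on L2; bus (none); mem=48
  op9 P3: load  L2 → I/I/O/S on L2; bus (none); mem=48
  op10 P0: store L2 := 91 → M/I/I/I on L2; bus BusRdX Flush; mem=14
  op11 P1: load  L2 → O/S/I/I on L2; bus BusRd; mem=14
  op12 P1: store L0 := 41 → I/M/I/I on L0; bus BusRdX; mem=0
  op13 P2: store L2 := 1 → I/I/M/I on L2; bus BusRdX Flush; mem=91
  op14 P1: store L4 := 82 → I/M/I/I on L4; bus BusRdX; mem=60
  op15 P0: load  L2 → S/I/O/I on L2; bus BusRd; mem=91
  op16 P1: store L3 := 29 → I/M/I/I on L3; bus BusRdX Flush; mem=47
  op17 P3: load  L5 → I/I/I/E on L5; bus BusRd; mem=80
  op18 P2: store L2 := 64 → I/I/M/I on L2; bus BusUpgr; mem=91
  op19 P0: load  L4 → S/O/I/I on L4; bus BusRd; mem=60
  op20 P3: store L2 := 28 → I/I/I/M on L2; bus BusRdX Flush; mem=64
  op21 P0: load  L2 → S/I/I/O on L2; bus BusRd; mem=64
  op22 P3: store L1 := 60 → I/I/I/M on L1; bus BusRdX; mem=80
  op23 P2: store L2 := 62 → I/I/M/I on L2; bus BusRdX Flush; mem=28
  op24 P0: load  L1 → S/I/I/O on L1; bus BusRd; mem=80
  op25 P2: load  L5 → I/I/S/S on L5; bus BusRd; mem=80
  op26 P0: store L1 := 60 → M/I/I/I on L1; bus BusUpgr Flush; mem=60
  op27 P2: load  L2 → I/I/M/I on L2; bus (none); mem=28
  op28 P2: load  L2 → I/I/M/I on L2; bus (none); mem=28
  op29 P1: load  L5 → I/S/S/S on L5; bus BusRd; mem=80

memory[L4] = 60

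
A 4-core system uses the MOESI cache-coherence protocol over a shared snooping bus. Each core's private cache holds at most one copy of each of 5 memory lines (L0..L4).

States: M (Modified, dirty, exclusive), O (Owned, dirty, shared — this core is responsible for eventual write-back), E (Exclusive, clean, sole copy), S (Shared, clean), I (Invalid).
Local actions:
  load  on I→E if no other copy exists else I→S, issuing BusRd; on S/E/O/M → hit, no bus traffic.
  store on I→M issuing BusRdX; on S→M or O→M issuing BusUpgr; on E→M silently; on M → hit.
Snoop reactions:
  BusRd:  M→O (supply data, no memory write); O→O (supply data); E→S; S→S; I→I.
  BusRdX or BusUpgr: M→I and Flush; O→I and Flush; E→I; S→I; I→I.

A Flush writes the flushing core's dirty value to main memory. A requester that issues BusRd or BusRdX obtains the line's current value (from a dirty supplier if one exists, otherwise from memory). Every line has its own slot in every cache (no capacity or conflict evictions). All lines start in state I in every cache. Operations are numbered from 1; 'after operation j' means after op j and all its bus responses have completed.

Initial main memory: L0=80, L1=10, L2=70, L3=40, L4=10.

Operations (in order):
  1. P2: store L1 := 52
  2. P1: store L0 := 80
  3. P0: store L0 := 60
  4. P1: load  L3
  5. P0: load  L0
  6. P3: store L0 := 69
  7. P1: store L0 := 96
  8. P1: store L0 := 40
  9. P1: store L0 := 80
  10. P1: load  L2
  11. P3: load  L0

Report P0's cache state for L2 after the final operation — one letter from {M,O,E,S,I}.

[1] P2: store L1 := 52 | P0:I, P1:I, P2:M(52), P3:I | bus: BusRdX
[2] P1: store L0 := 80 | P0:I, P1:M(80), P2:I, P3:I | bus: BusRdX
[3] P0: store L0 := 60 | P0:M(60), P1:I, P2:I, P3:I | bus: BusRdX,Flush
[4] P1: load  L3 | P0:I, P1:E(40), P2:I, P3:I | bus: BusRd
[5] P0: load  L0 | P0:M(60), P1:I, P2:I, P3:I | bus: none
[6] P3: store L0 := 69 | P0:I, P1:I, P2:I, P3:M(69) | bus: BusRdX,Flush
[7] P1: store L0 := 96 | P0:I, P1:M(96), P2:I, P3:I | bus: BusRdX,Flush
[8] P1: store L0 := 40 | P0:I, P1:M(40), P2:I, P3:I | bus: none
[9] P1: store L0 := 80 | P0:I, P1:M(80), P2:I, P3:I | bus: none
[10] P1: load  L2 | P0:I, P1:E(70), P2:I, P3:I | bus: BusRd
[11] P3: load  L0 | P0:I, P1:O(80), P2:I, P3:S(80) | bus: BusRd

state = I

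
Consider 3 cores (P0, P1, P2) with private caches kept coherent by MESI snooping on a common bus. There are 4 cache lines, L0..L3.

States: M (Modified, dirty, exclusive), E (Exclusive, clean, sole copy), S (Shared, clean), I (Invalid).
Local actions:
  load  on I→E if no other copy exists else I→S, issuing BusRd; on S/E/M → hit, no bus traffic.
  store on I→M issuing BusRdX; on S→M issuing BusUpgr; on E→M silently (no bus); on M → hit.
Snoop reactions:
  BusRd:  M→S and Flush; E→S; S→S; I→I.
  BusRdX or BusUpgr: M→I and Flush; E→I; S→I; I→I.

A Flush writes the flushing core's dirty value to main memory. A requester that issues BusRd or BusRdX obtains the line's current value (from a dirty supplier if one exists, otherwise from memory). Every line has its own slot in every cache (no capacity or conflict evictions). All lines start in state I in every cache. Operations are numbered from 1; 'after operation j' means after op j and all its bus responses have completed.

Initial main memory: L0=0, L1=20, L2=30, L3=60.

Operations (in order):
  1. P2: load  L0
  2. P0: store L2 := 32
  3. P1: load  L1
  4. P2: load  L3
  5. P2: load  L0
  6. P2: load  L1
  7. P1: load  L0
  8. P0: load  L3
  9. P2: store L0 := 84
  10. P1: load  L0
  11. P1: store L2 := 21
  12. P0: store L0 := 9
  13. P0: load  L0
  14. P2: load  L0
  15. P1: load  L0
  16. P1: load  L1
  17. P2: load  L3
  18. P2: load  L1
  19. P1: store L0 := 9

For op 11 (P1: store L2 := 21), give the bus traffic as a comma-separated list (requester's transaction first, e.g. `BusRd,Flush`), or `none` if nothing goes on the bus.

1. P2: load  L0  bus=[BusRd]  L0: P0=I P1=I P2=E  mem[L0]=0
2. P0: store L2 := 32  bus=[BusRdX]  L2: P0=M P1=I P2=I  mem[L2]=30
3. P1: load  L1  bus=[BusRd]  L1: P0=I P1=E P2=I  mem[L1]=20
4. P2: load  L3  bus=[BusRd]  L3: P0=I P1=I P2=E  mem[L3]=60
5. P2: load  L0  bus=[-]  L0: P0=I P1=I P2=E  mem[L0]=0
6. P2: load  L1  bus=[BusRd]  L1: P0=I P1=S P2=S  mem[L1]=20
7. P1: load  L0  bus=[BusRd]  L0: P0=I P1=S P2=S  mem[L0]=0
8. P0: load  L3  bus=[BusRd]  L3: P0=S P1=I P2=S  mem[L3]=60
9. P2: store L0 := 84  bus=[BusUpgr]  L0: P0=I P1=I P2=M  mem[L0]=0
10. P1: load  L0  bus=[BusRd,Flush]  L0: P0=I P1=S P2=S  mem[L0]=84
11. P1: store L2 := 21  bus=[BusRdX,Flush]  L2: P0=I P1=M P2=I  mem[L2]=32
12. P0: store L0 := 9  bus=[BusRdX]  L0: P0=M P1=I P2=I  mem[L0]=84
13. P0: load  L0  bus=[-]  L0: P0=M P1=I P2=I  mem[L0]=84
14. P2: load  L0  bus=[BusRd,Flush]  L0: P0=S P1=I P2=S  mem[L0]=9
15. P1: load  L0  bus=[BusRd]  L0: P0=S P1=S P2=S  mem[L0]=9
16. P1: load  L1  bus=[-]  L1: P0=I P1=S P2=S  mem[L1]=20
17. P2: load  L3  bus=[-]  L3: P0=S P1=I P2=S  mem[L3]=60
18. P2: load  L1  bus=[-]  L1: P0=I P1=S P2=S  mem[L1]=20
19. P1: store L0 := 9  bus=[BusUpgr]  L0: P0=I P1=M P2=I  mem[L0]=9

bus = BusRdX,Flush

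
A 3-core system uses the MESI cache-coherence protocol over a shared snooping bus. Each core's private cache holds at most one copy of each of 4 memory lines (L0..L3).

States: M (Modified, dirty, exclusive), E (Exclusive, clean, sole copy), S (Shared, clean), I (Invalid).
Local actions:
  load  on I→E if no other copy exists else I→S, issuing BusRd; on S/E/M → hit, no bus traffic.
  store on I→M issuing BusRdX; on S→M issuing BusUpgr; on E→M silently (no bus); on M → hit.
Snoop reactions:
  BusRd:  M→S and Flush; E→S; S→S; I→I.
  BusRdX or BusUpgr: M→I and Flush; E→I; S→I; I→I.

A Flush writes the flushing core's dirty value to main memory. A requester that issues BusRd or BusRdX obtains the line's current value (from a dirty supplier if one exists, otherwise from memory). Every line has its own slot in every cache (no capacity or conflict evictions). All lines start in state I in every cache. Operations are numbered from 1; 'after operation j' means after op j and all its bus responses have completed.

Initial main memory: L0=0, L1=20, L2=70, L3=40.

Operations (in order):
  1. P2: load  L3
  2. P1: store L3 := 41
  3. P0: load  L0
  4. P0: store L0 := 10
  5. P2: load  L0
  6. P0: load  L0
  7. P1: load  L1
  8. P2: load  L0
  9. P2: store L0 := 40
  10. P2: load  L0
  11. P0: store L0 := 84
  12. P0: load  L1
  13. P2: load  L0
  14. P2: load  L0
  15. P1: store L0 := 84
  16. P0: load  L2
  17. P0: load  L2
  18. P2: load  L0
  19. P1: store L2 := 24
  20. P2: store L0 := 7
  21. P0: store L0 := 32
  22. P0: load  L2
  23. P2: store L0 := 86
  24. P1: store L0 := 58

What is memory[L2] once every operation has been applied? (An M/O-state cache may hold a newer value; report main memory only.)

1. P2: load  L3  bus=[BusRd]  L3: P0=I P1=I P2=E  mem[L3]=40
2. P1: store L3 := 41  bus=[BusRdX]  L3: P0=I P1=M P2=I  mem[L3]=40
3. P0: load  L0  bus=[BusRd]  L0: P0=E P1=I P2=I  mem[L0]=0
4. P0: store L0 := 10  bus=[-]  L0: P0=M P1=I P2=I  mem[L0]=0
5. P2: load  L0  bus=[BusRd,Flush]  L0: P0=S P1=I P2=S  mem[L0]=10
6. P0: load  L0  bus=[-]  L0: P0=S P1=I P2=S  mem[L0]=10
7. P1: load  L1  bus=[BusRd]  L1: P0=I P1=E P2=I  mem[L1]=20
8. P2: load  L0  bus=[-]  L0: P0=S P1=I P2=S  mem[L0]=10
9. P2: store L0 := 40  bus=[BusUpgr]  L0: P0=I P1=I P2=M  mem[L0]=10
10. P2: load  L0  bus=[-]  L0: P0=I P1=I P2=M  mem[L0]=10
11. P0: store L0 := 84  bus=[BusRdX,Flush]  L0: P0=M P1=I P2=I  mem[L0]=40
12. P0: load  L1  bus=[BusRd]  L1: P0=S P1=S P2=I  mem[L1]=20
13. P2: load  L0  bus=[BusRd,Flush]  L0: P0=S P1=I P2=S  mem[L0]=84
14. P2: load  L0  bus=[-]  L0: P0=S P1=I P2=S  mem[L0]=84
15. P1: store L0 := 84  bus=[BusRdX]  L0: P0=I P1=M P2=I  mem[L0]=84
16. P0: load  L2  bus=[BusRd]  L2: P0=E P1=I P2=I  mem[L2]=70
17. P0: load  L2  bus=[-]  L2: P0=E P1=I P2=I  mem[L2]=70
18. P2: load  L0  bus=[BusRd,Flush]  L0: P0=I P1=S P2=S  mem[L0]=84
19. P1: store L2 := 24  bus=[BusRdX]  L2: P0=I P1=M P2=I  mem[L2]=70
20. P2: store L0 := 7  bus=[BusUpgr]  L0: P0=I P1=I P2=M  mem[L0]=84
21. P0: store L0 := 32  bus=[BusRdX,Flush]  L0: P0=M P1=I P2=I  mem[L0]=7
22. P0: load  L2  bus=[BusRd,Flush]  L2: P0=S P1=S P2=I  mem[L2]=24
23. P2: store L0 := 86  bus=[BusRdX,Flush]  L0: P0=I P1=I P2=M  mem[L0]=32
24. P1: store L0 := 58  bus=[BusRdX,Flush]  L0: P0=I P1=M P2=I  mem[L0]=86

memory[L2] = 24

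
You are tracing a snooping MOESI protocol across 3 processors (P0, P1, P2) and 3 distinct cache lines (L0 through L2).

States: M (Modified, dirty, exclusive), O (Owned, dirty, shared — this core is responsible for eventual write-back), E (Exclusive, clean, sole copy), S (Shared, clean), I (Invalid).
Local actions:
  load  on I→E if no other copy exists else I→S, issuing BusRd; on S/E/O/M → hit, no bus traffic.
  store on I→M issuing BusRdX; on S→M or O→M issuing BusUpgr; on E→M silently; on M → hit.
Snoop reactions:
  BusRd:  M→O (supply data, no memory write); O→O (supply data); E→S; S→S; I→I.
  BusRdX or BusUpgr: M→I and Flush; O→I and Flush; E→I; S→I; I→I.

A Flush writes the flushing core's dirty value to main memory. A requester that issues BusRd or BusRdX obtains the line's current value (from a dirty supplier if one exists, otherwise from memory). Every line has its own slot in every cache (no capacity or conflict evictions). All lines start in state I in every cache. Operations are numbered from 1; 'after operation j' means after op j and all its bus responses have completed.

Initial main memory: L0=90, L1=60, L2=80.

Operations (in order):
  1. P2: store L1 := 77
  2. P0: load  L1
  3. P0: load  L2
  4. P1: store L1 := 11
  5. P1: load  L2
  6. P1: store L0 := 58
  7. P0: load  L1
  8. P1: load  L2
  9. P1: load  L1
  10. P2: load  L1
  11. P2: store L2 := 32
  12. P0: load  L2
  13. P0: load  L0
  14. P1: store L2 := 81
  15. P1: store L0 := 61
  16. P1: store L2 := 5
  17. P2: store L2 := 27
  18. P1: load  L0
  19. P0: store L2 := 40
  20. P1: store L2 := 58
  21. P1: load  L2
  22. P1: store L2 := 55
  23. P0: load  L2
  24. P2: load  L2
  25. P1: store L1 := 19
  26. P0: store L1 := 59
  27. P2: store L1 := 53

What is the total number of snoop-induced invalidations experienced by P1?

1. P2: store L1 := 77  bus=[BusRdX]  L1: P0=I P1=I P2=M  mem[L1]=60
2. P0: load  L1  bus=[BusRd]  L1: P0=S P1=I P2=O  mem[L1]=60
3. P0: load  L2  bus=[BusRd]  L2: P0=E P1=I P2=I  mem[L2]=80
4. P1: store L1 := 11  bus=[BusRdX,Flush]  L1: P0=I P1=M P2=I  mem[L1]=77
5. P1: load  L2  bus=[BusRd]  L2: P0=S P1=S P2=I  mem[L2]=80
6. P1: store L0 := 58  bus=[BusRdX]  L0: P0=I P1=M P2=I  mem[L0]=90
7. P0: load  L1  bus=[BusRd]  L1: P0=S P1=O P2=I  mem[L1]=77
8. P1: load  L2  bus=[-]  L2: P0=S P1=S P2=I  mem[L2]=80
9. P1: load  L1  bus=[-]  L1: P0=S P1=O P2=I  mem[L1]=77
10. P2: load  L1  bus=[BusRd]  L1: P0=S P1=O P2=S  mem[L1]=77
11. P2: store L2 := 32  bus=[BusRdX]  L2: P0=I P1=I P2=M  mem[L2]=80
12. P0: load  L2  bus=[BusRd]  L2: P0=S P1=I P2=O  mem[L2]=80
13. P0: load  L0  bus=[BusRd]  L0: P0=S P1=O P2=I  mem[L0]=90
14. P1: store L2 := 81  bus=[BusRdX,Flush]  L2: P0=I P1=M P2=I  mem[L2]=32
15. P1: store L0 := 61  bus=[BusUpgr]  L0: P0=I P1=M P2=I  mem[L0]=90
16. P1: store L2 := 5  bus=[-]  L2: P0=I P1=M P2=I  mem[L2]=32
17. P2: store L2 := 27  bus=[BusRdX,Flush]  L2: P0=I P1=I P2=M  mem[L2]=5
18. P1: load  L0  bus=[-]  L0: P0=I P1=M P2=I  mem[L0]=90
19. P0: store L2 := 40  bus=[BusRdX,Flush]  L2: P0=M P1=I P2=I  mem[L2]=27
20. P1: store L2 := 58  bus=[BusRdX,Flush]  L2: P0=I P1=M P2=I  mem[L2]=40
21. P1: load  L2  bus=[-]  L2: P0=I P1=M P2=I  mem[L2]=40
22. P1: store L2 := 55  bus=[-]  L2: P0=I P1=M P2=I  mem[L2]=40
23. P0: load  L2  bus=[BusRd]  L2: P0=S P1=O P2=I  mem[L2]=40
24. P2: load  L2  bus=[BusRd]  L2: P0=S P1=O P2=S  mem[L2]=40
25. P1: store L1 := 19  bus=[BusUpgr]  L1: P0=I P1=M P2=I  mem[L1]=77
26. P0: store L1 := 59  bus=[BusRdX,Flush]  L1: P0=M P1=I P2=I  mem[L1]=19
27. P2: store L1 := 53  bus=[BusRdX,Flush]  L1: P0=I P1=I P2=M  mem[L1]=59

invalidations = 3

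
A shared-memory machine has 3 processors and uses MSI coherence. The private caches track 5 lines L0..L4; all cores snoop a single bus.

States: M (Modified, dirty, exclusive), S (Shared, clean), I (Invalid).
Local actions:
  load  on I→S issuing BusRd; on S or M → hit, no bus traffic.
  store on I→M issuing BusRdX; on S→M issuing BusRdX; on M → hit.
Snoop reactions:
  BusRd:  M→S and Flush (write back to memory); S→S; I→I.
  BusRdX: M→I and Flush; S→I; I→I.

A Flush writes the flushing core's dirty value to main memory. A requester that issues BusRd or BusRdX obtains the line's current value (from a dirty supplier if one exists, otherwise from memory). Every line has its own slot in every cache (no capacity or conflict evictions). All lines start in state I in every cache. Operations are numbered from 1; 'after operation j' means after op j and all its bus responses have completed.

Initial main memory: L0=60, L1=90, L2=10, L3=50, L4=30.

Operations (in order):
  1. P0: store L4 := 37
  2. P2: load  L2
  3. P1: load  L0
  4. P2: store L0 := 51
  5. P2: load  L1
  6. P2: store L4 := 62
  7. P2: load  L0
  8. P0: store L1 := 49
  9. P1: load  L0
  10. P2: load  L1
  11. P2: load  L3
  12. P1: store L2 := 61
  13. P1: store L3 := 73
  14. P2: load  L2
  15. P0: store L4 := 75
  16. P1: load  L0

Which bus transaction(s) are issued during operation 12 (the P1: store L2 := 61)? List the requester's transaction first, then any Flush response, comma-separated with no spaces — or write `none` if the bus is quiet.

step 1: P0: store L4 := 37  ⟶  MII  (L4)  txn=BusRdX  M[L4]=30
step 2: P2: load  L2  ⟶  IIS  (L2)  txn=BusRd  M[L2]=10
step 3: P1: load  L0  ⟶  ISI  (L0)  txn=BusRd  M[L0]=60
step 4: P2: store L0 := 51  ⟶  IIM  (L0)  txn=BusRdX  M[L0]=60
step 5: P2: load  L1  ⟶  IIS  (L1)  txn=BusRd  M[L1]=90
step 6: P2: store L4 := 62  ⟶  IIM  (L4)  txn=BusRdX+Flush  M[L4]=37
step 7: P2: load  L0  ⟶  IIM  (L0)  txn=∅  M[L0]=60
step 8: P0: store L1 := 49  ⟶  MII  (L1)  txn=BusRdX  M[L1]=90
step 9: P1: load  L0  ⟶  ISS  (L0)  txn=BusRd+Flush  M[L0]=51
step 10: P2: load  L1  ⟶  SIS  (L1)  txn=BusRd+Flush  M[L1]=49
step 11: P2: load  L3  ⟶  IIS  (L3)  txn=BusRd  M[L3]=50
step 12: P1: store L2 := 61  ⟶  IMI  (L2)  txn=BusRdX  M[L2]=10
step 13: P1: store L3 := 73  ⟶  IMI  (L3)  txn=BusRdX  M[L3]=50
step 14: P2: load  L2  ⟶  ISS  (L2)  txn=BusRd+Flush  M[L2]=61
step 15: P0: store L4 := 75  ⟶  MII  (L4)  txn=BusRdX+Flush  M[L4]=62
step 16: P1: load  L0  ⟶  ISS  (L0)  txn=∅  M[L0]=51

bus = BusRdX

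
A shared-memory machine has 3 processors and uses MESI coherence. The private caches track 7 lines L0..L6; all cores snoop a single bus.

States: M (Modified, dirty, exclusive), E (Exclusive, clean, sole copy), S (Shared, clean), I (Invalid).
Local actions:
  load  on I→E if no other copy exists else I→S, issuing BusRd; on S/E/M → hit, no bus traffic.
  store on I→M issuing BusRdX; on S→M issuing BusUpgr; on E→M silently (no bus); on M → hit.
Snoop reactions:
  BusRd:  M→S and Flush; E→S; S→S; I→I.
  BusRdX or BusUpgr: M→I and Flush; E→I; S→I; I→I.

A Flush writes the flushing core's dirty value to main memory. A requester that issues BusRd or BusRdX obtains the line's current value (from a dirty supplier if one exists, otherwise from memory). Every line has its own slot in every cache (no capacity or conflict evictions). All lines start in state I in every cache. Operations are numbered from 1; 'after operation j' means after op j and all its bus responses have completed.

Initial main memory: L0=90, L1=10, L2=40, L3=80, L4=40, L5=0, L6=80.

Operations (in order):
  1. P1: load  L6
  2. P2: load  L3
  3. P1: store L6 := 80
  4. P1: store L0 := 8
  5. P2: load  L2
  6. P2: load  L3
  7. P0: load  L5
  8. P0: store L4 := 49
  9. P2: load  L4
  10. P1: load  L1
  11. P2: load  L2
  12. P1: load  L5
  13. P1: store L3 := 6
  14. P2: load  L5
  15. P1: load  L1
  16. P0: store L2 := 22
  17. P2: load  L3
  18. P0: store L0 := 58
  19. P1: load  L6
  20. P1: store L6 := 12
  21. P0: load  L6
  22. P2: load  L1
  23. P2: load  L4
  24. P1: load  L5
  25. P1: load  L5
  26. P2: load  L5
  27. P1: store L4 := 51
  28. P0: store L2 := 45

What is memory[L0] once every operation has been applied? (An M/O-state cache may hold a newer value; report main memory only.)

memory[L0] = 8

[1] P1: load  L6 | P0:I, P1:E(80), P2:I | bus: BusRd
[2] P2: load  L3 | P0:I, P1:I, P2:E(80) | bus: BusRd
[3] P1: store L6 := 80 | P0:I, P1:M(80), P2:I | bus: none
[4] P1: store L0 := 8 | P0:I, P1:M(8), P2:I | bus: BusRdX
[5] P2: load  L2 | P0:I, P1:I, P2:E(40) | bus: BusRd
[6] P2: load  L3 | P0:I, P1:I, P2:E(80) | bus: none
[7] P0: load  L5 | P0:E(0), P1:I, P2:I | bus: BusRd
[8] P0: store L4 := 49 | P0:M(49), P1:I, P2:I | bus: BusRdX
[9] P2: load  L4 | P0:S(49), P1:I, P2:S(49) | bus: BusRd,Flush
[10] P1: load  L1 | P0:I, P1:E(10), P2:I | bus: BusRd
[11] P2: load  L2 | P0:I, P1:I, P2:E(40) | bus: none
[12] P1: load  L5 | P0:S(0), P1:S(0), P2:I | bus: BusRd
[13] P1: store L3 := 6 | P0:I, P1:M(6), P2:I | bus: BusRdX
[14] P2: load  L5 | P0:S(0), P1:S(0), P2:S(0) | bus: BusRd
[15] P1: load  L1 | P0:I, P1:E(10), P2:I | bus: none
[16] P0: store L2 := 22 | P0:M(22), P1:I, P2:I | bus: BusRdX
[17] P2: load  L3 | P0:I, P1:S(6), P2:S(6) | bus: BusRd,Flush
[18] P0: store L0 := 58 | P0:M(58), P1:I, P2:I | bus: BusRdX,Flush
[19] P1: load  L6 | P0:I, P1:M(80), P2:I | bus: none
[20] P1: store L6 := 12 | P0:I, P1:M(12), P2:I | bus: none
[21] P0: load  L6 | P0:S(12), P1:S(12), P2:I | bus: BusRd,Flush
[22] P2: load  L1 | P0:I, P1:S(10), P2:S(10) | bus: BusRd
[23] P2: load  L4 | P0:S(49), P1:I, P2:S(49) | bus: none
[24] P1: load  L5 | P0:S(0), P1:S(0), P2:S(0) | bus: none
[25] P1: load  L5 | P0:S(0), P1:S(0), P2:S(0) | bus: none
[26] P2: load  L5 | P0:S(0), P1:S(0), P2:S(0) | bus: none
[27] P1: store L4 := 51 | P0:I, P1:M(51), P2:I | bus: BusRdX
[28] P0: store L2 := 45 | P0:M(45), P1:I, P2:I | bus: none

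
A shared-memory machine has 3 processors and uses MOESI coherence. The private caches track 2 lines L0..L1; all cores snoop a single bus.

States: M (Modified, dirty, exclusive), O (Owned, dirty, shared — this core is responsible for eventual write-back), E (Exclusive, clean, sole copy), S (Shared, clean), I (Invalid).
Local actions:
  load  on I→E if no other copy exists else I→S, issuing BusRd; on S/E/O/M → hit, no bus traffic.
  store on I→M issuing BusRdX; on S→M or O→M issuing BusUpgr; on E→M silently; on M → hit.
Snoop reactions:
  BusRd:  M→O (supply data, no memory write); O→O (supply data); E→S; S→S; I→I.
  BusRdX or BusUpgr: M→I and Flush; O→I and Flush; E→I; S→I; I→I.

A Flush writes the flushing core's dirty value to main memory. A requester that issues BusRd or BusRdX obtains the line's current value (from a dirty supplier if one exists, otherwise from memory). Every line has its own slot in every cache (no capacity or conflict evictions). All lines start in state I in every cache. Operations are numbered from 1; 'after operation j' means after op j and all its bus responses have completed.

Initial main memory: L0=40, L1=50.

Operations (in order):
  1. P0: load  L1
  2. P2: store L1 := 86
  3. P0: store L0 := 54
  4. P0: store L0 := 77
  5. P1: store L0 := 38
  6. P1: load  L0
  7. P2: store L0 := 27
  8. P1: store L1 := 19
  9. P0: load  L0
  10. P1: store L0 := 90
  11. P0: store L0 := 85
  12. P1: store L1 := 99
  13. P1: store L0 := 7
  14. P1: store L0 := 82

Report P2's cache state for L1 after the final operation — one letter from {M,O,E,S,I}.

1. P0: load  L1  bus=[BusRd]  L1: P0=E P1=I P2=I  mem[L1]=50
2. P2: store L1 := 86  bus=[BusRdX]  L1: P0=I P1=I P2=M  mem[L1]=50
3. P0: store L0 := 54  bus=[BusRdX]  L0: P0=M P1=I P2=I  mem[L0]=40
4. P0: store L0 := 77  bus=[-]  L0: P0=M P1=I P2=I  mem[L0]=40
5. P1: store L0 := 38  bus=[BusRdX,Flush]  L0: P0=I P1=M P2=I  mem[L0]=77
6. P1: load  L0  bus=[-]  L0: P0=I P1=M P2=I  mem[L0]=77
7. P2: store L0 := 27  bus=[BusRdX,Flush]  L0: P0=I P1=I P2=M  mem[L0]=38
8. P1: store L1 := 19  bus=[BusRdX,Flush]  L1: P0=I P1=M P2=I  mem[L1]=86
9. P0: load  L0  bus=[BusRd]  L0: P0=S P1=I P2=O  mem[L0]=38
10. P1: store L0 := 90  bus=[BusRdX,Flush]  L0: P0=I P1=M P2=I  mem[L0]=27
11. P0: store L0 := 85  bus=[BusRdX,Flush]  L0: P0=M P1=I P2=I  mem[L0]=90
12. P1: store L1 := 99  bus=[-]  L1: P0=I P1=M P2=I  mem[L1]=86
13. P1: store L0 := 7  bus=[BusRdX,Flush]  L0: P0=I P1=M P2=I  mem[L0]=85
14. P1: store L0 := 82  bus=[-]  L0: P0=I P1=M P2=I  mem[L0]=85

state = I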